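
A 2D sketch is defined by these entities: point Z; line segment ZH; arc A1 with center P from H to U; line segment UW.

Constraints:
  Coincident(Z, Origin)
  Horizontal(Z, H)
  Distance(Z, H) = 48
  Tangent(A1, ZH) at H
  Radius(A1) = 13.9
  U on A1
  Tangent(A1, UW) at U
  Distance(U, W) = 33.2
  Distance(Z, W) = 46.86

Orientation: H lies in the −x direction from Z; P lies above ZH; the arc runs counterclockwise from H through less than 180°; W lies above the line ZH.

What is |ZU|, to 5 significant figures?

36.111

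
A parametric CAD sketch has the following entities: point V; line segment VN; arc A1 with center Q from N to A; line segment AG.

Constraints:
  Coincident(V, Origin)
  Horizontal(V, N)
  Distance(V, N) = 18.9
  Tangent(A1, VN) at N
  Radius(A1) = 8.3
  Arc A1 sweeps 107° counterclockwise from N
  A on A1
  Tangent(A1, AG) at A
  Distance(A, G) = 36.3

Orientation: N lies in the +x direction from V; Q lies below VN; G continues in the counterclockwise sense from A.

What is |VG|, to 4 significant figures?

50.30

On A1, N sits at bearing 90° from Q; a 107° counterclockwise sweep puts A at bearing 197°, so A = Q + 8.3·(cos 197°, sin 197°) = (10.96, -10.73). Since A1 is tangent to AG there, QA ⟂ AG, so AG runs along (−sin 197°, cos 197°); with |AG| = 36.3, G = (21.58, -45.44). Then |VG| = |G − V| = 50.30.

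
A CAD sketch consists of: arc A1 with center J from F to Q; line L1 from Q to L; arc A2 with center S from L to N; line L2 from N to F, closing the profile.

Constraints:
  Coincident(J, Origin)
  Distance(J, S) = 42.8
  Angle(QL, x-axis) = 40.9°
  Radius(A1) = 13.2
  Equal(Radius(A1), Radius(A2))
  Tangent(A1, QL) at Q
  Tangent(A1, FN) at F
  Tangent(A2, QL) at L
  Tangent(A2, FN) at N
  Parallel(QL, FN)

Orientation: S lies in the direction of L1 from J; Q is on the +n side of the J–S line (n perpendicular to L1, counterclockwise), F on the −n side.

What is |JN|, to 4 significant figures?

44.79

The slot axis is L1's direction at 40.9°, so u = (cos 40.9°, sin 40.9°) = (0.7559, 0.6547) and n = (−sin 40.9°, cos 40.9°) = (-0.6547, 0.7559). J is at the origin and S lies 42.8 along u from J, so S = 42.8·u = (32.35, 28.02). Tangency of A1 to both parallel lines with radius 13.2 puts Q and F at J ± 13.2·n: Q = (-8.643, 9.977), F = (8.643, -9.977). Equal radii place L and N the same way about S: L = S + 13.2·n = (23.71, 38.00), N = S − 13.2·n = (40.99, 18.05). Then |JN| = |N − J| = 44.79.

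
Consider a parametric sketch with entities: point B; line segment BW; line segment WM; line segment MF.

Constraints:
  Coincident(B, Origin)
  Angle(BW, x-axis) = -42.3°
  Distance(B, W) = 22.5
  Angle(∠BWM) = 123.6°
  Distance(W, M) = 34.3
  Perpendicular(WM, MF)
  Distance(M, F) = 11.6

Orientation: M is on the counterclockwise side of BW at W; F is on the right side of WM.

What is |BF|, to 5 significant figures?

55.734

∠BWM = 123.6°, so WM runs at -42.3° + (180° − 123.6°) = 14.100° from the x-axis; with |WM| = 34.3, M = W + 34.3·(cos 14.100°, sin 14.100°) = (49.908, -6.7868). WM is perpendicular to MF; with |MF| = 11.6 on the right of WM, F = M + 11.6·(0.24362, -0.96987) = (52.734, -18.037). Then |BF| = |F − B| = 55.734.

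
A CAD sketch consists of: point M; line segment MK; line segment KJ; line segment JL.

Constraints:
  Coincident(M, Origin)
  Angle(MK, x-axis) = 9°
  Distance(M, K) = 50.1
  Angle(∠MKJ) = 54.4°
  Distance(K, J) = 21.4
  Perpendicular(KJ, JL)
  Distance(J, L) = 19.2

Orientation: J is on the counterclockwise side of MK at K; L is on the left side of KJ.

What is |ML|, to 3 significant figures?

22.9

M is at the origin; MK runs at 9.0° with length 50.1, so K = 50.1·(cos 9.0°, sin 9.0°) = (49.5, 7.84). ∠MKJ = 54.4°, so KJ runs at 9.0° + (180° − 54.4°) = 135° from the x-axis; with |KJ| = 21.4, J = K + 21.4·(cos 135°, sin 135°) = (34.5, 23.1). KJ ⟂ JL; with |JL| = 19.2 on the left of KJ, L = J + 19.2·(-0.712, -0.702) = (20.8, 9.59). Then |ML| = |L − M| = 22.9.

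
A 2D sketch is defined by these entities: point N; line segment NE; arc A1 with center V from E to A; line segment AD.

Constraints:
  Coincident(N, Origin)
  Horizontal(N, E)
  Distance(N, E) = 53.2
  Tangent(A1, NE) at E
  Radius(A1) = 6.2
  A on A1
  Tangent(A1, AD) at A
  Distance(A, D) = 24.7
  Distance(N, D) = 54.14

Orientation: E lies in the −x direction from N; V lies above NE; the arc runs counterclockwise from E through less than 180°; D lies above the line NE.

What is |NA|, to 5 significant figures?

47.363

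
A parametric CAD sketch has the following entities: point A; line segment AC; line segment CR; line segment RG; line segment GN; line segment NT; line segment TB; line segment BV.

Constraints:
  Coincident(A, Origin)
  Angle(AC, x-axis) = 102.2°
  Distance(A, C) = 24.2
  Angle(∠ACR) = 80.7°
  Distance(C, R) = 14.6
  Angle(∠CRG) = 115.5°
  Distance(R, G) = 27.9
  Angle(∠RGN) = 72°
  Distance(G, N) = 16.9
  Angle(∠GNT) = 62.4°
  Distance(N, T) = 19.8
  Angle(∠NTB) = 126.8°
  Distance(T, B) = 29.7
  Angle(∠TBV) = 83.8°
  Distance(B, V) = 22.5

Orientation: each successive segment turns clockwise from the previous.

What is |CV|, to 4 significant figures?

54.06

∠NTB = 126.8° gives TB at 19.60° from the x-axis; with |TB| = 29.7, B = (39.95, 25.68). ∠TBV = 83.8° gives BV at -76.60° from the x-axis; with |BV| = 22.5, V = (45.16, 3.789). Then |CV| = |V − C| = 54.06.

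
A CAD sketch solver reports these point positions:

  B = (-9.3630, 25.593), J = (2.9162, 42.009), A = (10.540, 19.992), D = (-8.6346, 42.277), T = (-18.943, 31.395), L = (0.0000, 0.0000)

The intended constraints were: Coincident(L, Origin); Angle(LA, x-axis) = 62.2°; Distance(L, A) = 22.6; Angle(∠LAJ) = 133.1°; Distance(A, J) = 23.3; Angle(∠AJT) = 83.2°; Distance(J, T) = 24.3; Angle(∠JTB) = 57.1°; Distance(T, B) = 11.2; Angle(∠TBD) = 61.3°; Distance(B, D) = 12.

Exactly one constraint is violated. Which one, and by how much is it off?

Distance(B, D) = 12 — off by 4.70.

L = (0.00, 0.00) ✓; LA at 62.20° ✓; |LA| = 22.60 ✓; ∠LAJ = 133.1° ✓; |AJ| = 23.30 ✓; ∠AJT = 83.20° ✓; |JT| = 24.30 ✓; ∠JTB = 57.10° ✓; |TB| = 11.20 ✓; ∠TBD = 61.30° ✓; |BD| = 16.70 ✗.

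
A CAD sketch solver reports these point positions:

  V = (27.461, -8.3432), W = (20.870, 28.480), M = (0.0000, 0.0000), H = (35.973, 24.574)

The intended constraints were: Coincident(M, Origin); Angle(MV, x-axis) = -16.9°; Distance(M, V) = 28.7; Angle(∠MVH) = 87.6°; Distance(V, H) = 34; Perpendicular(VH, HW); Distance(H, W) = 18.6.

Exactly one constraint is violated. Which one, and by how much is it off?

Distance(H, W) = 18.6 — off by 3.00.

M = (0.00, 0.00) ✓; MV at -16.90° ✓; |MV| = 28.70 ✓; ∠MVH = 87.60° ✓; |VH| = 34.00 ✓; ∠(VH, HW) = 90.00° ✓; |HW| = 15.60 ✗.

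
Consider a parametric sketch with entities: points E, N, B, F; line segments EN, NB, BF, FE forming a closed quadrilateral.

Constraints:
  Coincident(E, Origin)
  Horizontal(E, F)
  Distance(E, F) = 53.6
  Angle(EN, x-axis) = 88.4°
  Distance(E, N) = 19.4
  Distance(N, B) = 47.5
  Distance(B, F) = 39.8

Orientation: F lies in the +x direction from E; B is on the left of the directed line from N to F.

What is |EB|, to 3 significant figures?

58.5

E is at the origin; E and F share the same y with |EF| = 53.6 and F in +x, so F = (53.6, 0). EN runs at 88.4° with |EN| = 19.4, so N = (0.542, 19.4). B is determined by |NB| = 47.5 and |BF| = 39.8 together: it lies at the intersection of circle(N, 47.5) and circle(F, 39.8). With |NF| = 56.5, the foot of the radical line on NF is 34.2 from N and the perpendicular offset is √(47.5² − 34.2²) = 33.0. Taking the left-of-NF solution: B = (44.0, 38.6).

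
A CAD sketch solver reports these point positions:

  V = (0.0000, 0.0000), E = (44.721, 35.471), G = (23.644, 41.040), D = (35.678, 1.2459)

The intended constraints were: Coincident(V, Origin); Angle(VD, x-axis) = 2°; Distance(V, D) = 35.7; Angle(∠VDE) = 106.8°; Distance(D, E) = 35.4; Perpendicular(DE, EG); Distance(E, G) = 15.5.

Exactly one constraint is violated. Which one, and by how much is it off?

Distance(E, G) = 15.5 — off by 6.30.

V = (0.00, 0.00) ✓; VD at 2.000° ✓; |VD| = 35.70 ✓; ∠VDE = 106.8° ✓; |DE| = 35.40 ✓; ∠(DE, EG) = 90.00° ✓; |EG| = 21.80 ✗.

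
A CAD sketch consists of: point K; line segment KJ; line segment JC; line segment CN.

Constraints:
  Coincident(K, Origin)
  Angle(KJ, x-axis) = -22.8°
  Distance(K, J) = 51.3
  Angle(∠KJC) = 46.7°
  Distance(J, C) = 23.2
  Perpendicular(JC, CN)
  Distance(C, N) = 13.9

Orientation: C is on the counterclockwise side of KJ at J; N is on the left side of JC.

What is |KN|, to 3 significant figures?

26.3

∠KJC = 46.7°, so JC runs at -22.8° + (180° − 46.7°) = 111° from the x-axis; with |JC| = 23.2, C = J + 23.2·(cos 111°, sin 111°) = (39.2, 1.85). The perpendicularity gives CN at right angles to JC; with |CN| = 13.9 on the left of JC, N = C + 13.9·(-0.937, -0.350) = (26.1, -3.02). Then |KN| = |N − K| = 26.3.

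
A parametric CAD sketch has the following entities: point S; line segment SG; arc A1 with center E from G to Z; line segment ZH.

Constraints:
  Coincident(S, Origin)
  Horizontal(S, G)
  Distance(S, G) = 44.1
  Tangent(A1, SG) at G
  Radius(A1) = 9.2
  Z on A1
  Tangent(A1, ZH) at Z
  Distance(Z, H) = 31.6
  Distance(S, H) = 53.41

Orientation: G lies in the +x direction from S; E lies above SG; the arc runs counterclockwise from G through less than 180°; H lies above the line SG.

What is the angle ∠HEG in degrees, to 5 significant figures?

163.19°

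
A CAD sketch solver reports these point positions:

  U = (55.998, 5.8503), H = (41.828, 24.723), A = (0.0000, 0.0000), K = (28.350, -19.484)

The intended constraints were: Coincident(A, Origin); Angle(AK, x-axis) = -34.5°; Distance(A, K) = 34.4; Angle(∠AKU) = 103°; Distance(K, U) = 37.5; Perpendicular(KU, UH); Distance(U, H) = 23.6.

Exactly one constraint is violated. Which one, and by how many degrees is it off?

Perpendicular(KU, UH) — off by 5.60°.

A = (0.00, 0.00) ✓; AK at -34.50° ✓; |AK| = 34.40 ✓; ∠AKU = 103.0° ✓; |KU| = 37.50 ✓; ∠(KU, UH) = 84.40° ✗; |UH| = 23.60 ✓.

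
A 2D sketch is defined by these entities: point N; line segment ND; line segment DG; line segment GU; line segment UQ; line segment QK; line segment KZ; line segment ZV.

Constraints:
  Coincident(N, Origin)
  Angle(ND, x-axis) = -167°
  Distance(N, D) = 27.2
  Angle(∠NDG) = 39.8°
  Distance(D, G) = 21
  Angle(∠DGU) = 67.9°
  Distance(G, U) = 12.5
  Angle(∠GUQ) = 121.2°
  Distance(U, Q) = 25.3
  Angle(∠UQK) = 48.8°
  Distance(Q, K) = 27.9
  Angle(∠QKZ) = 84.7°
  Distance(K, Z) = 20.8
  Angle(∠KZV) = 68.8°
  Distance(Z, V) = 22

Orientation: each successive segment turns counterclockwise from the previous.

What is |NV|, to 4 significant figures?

17.06

N is at the origin; ND runs at -167.0° with length 27.2, so D = (-26.50, -6.119). ∠NDG = 39.8° gives DG at -26.80° from the x-axis; with |DG| = 21.0, G = (-7.759, -15.59). ∠DGU = 67.9° gives GU at 85.30° from the x-axis; with |GU| = 12.5, U = (-6.734, -3.129). ∠GUQ = 121.2° gives UQ at 144.1° from the x-axis; with |UQ| = 25.3, Q = (-27.23, 11.71). ∠UQK = 48.8° gives QK at -84.70° from the x-axis; with |QK| = 27.9, K = (-24.65, -16.07). ∠QKZ = 84.7° gives KZ at 10.60° from the x-axis; with |KZ| = 20.8, Z = (-4.206, -12.25). ∠KZV = 68.8° gives ZV at 121.8° from the x-axis; with |ZV| = 22.0, V = (-15.80, 6.449). Then |NV| = |V − N| = 17.06.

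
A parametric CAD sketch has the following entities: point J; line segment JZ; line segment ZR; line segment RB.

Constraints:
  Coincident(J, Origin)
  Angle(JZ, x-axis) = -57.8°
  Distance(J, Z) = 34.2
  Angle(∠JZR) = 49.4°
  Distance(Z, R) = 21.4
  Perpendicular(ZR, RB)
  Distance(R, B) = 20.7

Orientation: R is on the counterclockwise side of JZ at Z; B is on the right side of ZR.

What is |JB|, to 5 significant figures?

46.675

J is at the origin; JZ runs at -57.8° with length 34.2, so Z = 34.2·(cos -57.8°, sin -57.8°) = (18.224, -28.940). ∠JZR = 49.4°, so ZR runs at -57.8° + (180° − 49.4°) = 72.800° from the x-axis; with |ZR| = 21.4, R = Z + 21.4·(cos 72.800°, sin 72.800°) = (24.553, -8.4968). The perpendicularity gives RB at right angles to ZR; with |RB| = 20.7 on the right of ZR, B = R + 20.7·(0.95528, -0.29571) = (44.327, -14.618). Then |JB| = |B − J| = 46.675.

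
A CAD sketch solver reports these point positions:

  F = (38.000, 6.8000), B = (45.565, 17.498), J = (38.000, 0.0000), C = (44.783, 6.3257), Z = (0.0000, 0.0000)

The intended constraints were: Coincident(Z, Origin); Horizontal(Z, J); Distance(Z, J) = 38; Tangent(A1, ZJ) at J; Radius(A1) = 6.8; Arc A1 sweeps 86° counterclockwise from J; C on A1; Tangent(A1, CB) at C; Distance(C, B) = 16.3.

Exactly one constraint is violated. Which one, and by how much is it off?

Distance(C, B) = 16.3 — off by 5.10.

Z = (0.00, 0.00) ✓; Z.y = 0.00, J.y = 0.00 ✓; |ZJ| = 38.00 ✓; ∠(FJ, JZ) = 90.00° ✓; |FJ| = 6.800 ✓; bearing(F→C) − bearing(F→J) = 86.00° ✓; |FC| = 6.800 ✓; ∠(FC, CB) = 90.00° ✓; |CB| = 11.20 ✗.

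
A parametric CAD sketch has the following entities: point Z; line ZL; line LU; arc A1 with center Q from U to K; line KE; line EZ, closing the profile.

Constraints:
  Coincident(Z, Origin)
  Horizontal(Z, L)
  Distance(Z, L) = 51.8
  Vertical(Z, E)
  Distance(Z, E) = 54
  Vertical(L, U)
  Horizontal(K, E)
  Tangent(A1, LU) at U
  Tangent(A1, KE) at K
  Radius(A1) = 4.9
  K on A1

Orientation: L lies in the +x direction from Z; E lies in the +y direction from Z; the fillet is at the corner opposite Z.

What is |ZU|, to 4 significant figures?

71.37

The virtual corner opposite Z is at (51.80, 54.00). Since A1 is tangent to LU there, QU ⟂ LU and A1 meets KE tangentially, so QK is at right angles to KE, with radius 4.9, so the center Q sits 4.9 in from both sides at Q = (46.90, 49.10). That places the tangent points at U = (51.80, 49.10) on LU and K = (46.90, 54.00) on KE. Then |ZU| = |U − Z| = 71.37.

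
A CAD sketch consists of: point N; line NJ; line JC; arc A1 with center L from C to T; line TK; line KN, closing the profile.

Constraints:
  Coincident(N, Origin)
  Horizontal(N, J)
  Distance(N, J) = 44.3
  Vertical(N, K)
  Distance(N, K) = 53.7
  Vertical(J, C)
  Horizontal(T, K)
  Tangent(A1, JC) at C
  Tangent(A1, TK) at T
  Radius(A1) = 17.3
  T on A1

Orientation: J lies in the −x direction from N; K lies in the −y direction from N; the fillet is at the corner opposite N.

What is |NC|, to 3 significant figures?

57.3

The virtual corner opposite N is at (-44.3, -53.7). Tangency of A1 to JC means the radius LC is perpendicular to JC and A1 meets TK tangentially, so LT is at right angles to TK, with radius 17.3, so the center L sits 17.3 in from both sides at L = (-27.0, -36.4). That places the tangent points at C = (-44.3, -36.4) on JC and T = (-27.0, -53.7) on TK. Then |NC| = |C − N| = 57.3.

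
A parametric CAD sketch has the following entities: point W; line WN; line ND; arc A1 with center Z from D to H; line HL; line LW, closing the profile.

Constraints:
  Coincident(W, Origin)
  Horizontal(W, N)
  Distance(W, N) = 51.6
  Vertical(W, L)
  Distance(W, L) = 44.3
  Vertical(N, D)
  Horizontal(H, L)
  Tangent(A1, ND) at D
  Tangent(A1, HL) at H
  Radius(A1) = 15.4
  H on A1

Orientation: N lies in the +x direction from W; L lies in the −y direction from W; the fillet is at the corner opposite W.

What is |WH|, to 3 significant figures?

57.2

W is at the origin; WN is horizontal with |WN| = 51.6 and N on the +x side, so N = (51.6, 0.00). WL is vertical with |WL| = 44.3 and L on the −y side, so L = (0.00, -44.3). The virtual corner opposite W is at (51.6, -44.3). A1 meets ND tangentially, so ZD is at right angles to ND and A1 meets HL tangentially, so ZH is at right angles to HL, with radius 15.4, so the center Z sits 15.4 in from both sides at Z = (36.2, -28.9). That places the tangent points at D = (51.6, -28.9) on ND and H = (36.2, -44.3) on HL. Then |WH| = |H − W| = 57.2.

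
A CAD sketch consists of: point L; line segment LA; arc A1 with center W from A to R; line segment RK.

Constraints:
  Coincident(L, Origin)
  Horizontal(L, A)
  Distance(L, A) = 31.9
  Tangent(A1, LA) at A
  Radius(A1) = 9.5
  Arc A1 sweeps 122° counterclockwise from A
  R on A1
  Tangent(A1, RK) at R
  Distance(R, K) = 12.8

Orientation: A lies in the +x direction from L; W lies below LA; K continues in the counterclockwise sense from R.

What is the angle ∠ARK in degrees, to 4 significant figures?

119.0°

L is at the origin; LA is horizontal with |LA| = 31.9 and A on the +x side, so A = (31.90, 0.000). Since A1 is tangent to LA there, WA ⟂ LA, so W = A + (0, -9.5) = (31.90, -9.500). On A1, A sits at bearing 90° from W; a 122° counterclockwise sweep puts R at bearing 212°, so R = W + 9.5·(cos 212°, sin 212°) = (23.84, -14.53). Since A1 is tangent to RK there, WR ⟂ RK, so RK runs along (−sin 212°, cos 212°); with |RK| = 12.8, K = (30.63, -25.39). Then cos ∠ARK = RA·RK / (|RA||RK|), giving 119.0°.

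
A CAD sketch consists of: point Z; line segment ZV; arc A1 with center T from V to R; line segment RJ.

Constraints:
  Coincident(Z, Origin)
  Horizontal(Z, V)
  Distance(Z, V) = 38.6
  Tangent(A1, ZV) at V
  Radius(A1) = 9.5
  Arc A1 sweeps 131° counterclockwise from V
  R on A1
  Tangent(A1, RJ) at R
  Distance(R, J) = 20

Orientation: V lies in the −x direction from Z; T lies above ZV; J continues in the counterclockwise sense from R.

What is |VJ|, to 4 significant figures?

31.40

Z is at the origin; Z and V share the same y with |ZV| = 38.6 and V on the −x side, so V = (-38.60, 0.000). The tangent condition forces TV to be normal to ZV, so T = V + (0, 9.5) = (-38.60, 9.500). On A1, V sits at bearing -90° from T; a 131° counterclockwise sweep puts R at bearing 41°, so R = T + 9.5·(cos 41°, sin 41°) = (-31.43, 15.73). A1 meets RJ tangentially, so TR is at right angles to RJ, so RJ runs along (−sin 41°, cos 41°); with |RJ| = 20.0, J = (-44.55, 30.83). Then |VJ| = |J − V| = 31.40.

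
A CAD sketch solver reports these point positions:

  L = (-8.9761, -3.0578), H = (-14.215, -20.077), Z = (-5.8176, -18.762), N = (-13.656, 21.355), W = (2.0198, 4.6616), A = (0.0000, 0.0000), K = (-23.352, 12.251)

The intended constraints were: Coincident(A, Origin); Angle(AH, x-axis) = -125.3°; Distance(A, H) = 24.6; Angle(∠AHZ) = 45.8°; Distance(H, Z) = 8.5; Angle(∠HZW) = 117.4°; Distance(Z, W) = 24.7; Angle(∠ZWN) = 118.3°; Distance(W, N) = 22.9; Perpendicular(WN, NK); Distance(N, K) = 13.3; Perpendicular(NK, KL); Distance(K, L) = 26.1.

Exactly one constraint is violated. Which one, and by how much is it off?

Distance(K, L) = 26.1 — off by 5.10.

A = (0.00, 0.00) ✓; AH at -125.3° ✓; |AH| = 24.60 ✓; ∠AHZ = 45.80° ✓; |HZ| = 8.500 ✓; ∠HZW = 117.4° ✓; |ZW| = 24.70 ✓; ∠ZWN = 118.3° ✓; |WN| = 22.90 ✓; ∠(WN, NK) = 90.00° ✓; |NK| = 13.30 ✓; ∠(NK, KL) = 90.00° ✓; |KL| = 21.00 ✗.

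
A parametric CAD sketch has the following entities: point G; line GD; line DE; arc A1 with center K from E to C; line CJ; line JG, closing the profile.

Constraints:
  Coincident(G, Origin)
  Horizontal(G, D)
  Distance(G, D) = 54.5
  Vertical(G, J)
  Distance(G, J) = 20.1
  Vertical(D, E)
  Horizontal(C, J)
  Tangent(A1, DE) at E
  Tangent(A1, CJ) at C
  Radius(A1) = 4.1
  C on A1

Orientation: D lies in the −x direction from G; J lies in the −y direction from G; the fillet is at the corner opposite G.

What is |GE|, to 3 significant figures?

56.8

The virtual corner opposite G is at (-54.5, -20.1). A1 meets DE tangentially, so KE is at right angles to DE and tangency of A1 to CJ means the radius KC is perpendicular to CJ, with radius 4.1, so the center K sits 4.1 in from both sides at K = (-50.4, -16.0). That places the tangent points at E = (-54.5, -16.0) on DE and C = (-50.4, -20.1) on CJ. Then |GE| = |E − G| = 56.8.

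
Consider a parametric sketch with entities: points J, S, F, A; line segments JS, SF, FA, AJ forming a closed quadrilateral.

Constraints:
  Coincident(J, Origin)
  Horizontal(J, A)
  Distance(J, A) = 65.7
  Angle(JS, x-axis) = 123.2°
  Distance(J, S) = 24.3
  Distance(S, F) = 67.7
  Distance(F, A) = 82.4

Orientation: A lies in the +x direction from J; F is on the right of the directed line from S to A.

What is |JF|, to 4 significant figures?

46.53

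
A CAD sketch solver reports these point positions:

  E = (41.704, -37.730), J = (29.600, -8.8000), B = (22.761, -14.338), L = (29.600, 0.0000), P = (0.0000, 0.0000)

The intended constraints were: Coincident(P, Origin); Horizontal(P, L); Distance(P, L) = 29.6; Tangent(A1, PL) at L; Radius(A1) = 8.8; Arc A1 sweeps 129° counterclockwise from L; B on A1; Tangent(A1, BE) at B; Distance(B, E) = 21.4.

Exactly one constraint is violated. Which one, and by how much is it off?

Distance(B, E) = 21.4 — off by 8.70.

P = (0.00, 0.00) ✓; P.y = 0.00, L.y = 0.00 ✓; |PL| = 29.60 ✓; ∠(JL, LP) = 90.00° ✓; |JL| = 8.800 ✓; bearing(J→B) − bearing(J→L) = 129.0° ✓; |JB| = 8.800 ✓; ∠(JB, BE) = 90.00° ✓; |BE| = 30.10 ✗.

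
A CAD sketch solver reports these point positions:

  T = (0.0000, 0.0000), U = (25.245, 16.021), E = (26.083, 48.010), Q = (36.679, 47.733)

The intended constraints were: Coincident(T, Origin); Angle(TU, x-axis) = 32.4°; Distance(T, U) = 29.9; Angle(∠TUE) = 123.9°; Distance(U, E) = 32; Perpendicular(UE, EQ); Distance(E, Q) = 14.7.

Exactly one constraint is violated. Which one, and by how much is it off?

Distance(E, Q) = 14.7 — off by 4.10.

T = (0.00, 0.00) ✓; TU at 32.40° ✓; |TU| = 29.90 ✓; ∠TUE = 123.9° ✓; |UE| = 32.00 ✓; ∠(UE, EQ) = 90.00° ✓; |EQ| = 10.60 ✗.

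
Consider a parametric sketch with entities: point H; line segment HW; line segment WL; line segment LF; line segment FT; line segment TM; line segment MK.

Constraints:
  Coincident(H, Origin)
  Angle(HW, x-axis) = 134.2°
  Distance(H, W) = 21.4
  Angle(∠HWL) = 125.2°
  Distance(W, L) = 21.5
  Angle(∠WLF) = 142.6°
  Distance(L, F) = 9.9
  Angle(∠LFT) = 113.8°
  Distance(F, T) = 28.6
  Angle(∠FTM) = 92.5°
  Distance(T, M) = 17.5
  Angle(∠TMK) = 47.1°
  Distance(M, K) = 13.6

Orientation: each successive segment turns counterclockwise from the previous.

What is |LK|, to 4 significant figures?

23.00

H is at the origin; HW runs at 134.2° with length 21.4, so W = (-14.92, 15.34). ∠HWL = 125.2° gives WL at -171.0° from the x-axis; with |WL| = 21.5, L = (-36.15, 11.98). ∠WLF = 142.6° gives LF at -133.6° from the x-axis; with |LF| = 9.9, F = (-42.98, 4.809). ∠LFT = 113.8° gives FT at -67.40° from the x-axis; with |FT| = 28.6, T = (-31.99, -21.59). ∠FTM = 92.5° gives TM at 20.10° from the x-axis; with |TM| = 17.5, M = (-15.56, -15.58). ∠TMK = 47.1° gives MK at 153.0° from the x-axis; with |MK| = 13.6, K = (-27.67, -9.406). Then |LK| = |K − L| = 23.00.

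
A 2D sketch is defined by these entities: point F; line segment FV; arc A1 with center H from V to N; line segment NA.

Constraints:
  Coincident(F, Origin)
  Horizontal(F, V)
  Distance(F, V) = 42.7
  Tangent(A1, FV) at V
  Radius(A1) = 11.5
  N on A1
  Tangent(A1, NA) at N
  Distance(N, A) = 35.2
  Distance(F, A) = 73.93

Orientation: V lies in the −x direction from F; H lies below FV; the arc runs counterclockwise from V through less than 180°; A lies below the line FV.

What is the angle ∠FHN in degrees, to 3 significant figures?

157°

F is at the origin; F and V share the same y with |FV| = 42.7 and V on the −x side, so V = (-42.7, 0.00). The tangent condition forces HV to be normal to FV, so H = V + (0, -11.5) = (-42.7, -11.5). Since HN ⟂ NA (tangency), |HA| = √(11.5² + 35.2²) = 37.0 regardless of where N sits on A1. So A lies on both circle(F, 73.93) and circle(H, 37.0); the below-FV intersection is A = (-58.8, -44.9). N is the foot of the tangent from A: N = (-54.1, -9.98).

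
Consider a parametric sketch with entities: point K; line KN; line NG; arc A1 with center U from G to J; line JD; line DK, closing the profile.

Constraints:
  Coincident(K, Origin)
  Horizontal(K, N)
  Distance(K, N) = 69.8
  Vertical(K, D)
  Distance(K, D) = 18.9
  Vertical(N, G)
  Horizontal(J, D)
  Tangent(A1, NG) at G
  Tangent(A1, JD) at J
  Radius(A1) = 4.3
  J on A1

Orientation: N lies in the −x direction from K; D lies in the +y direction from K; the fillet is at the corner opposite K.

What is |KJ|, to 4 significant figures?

68.17

K is at the origin; KN is horizontal with |KN| = 69.8 and N on the −x side, so N = (-69.80, 0.000). K and D share the same x with |KD| = 18.9 and D on the +y side, so D = (0.000, 18.90). The virtual corner opposite K is at (-69.80, 18.90). Tangency of A1 to NG means the radius UG is perpendicular to NG and A1 meets JD tangentially, so UJ is at right angles to JD, with radius 4.3, so the center U sits 4.3 in from both sides at U = (-65.50, 14.60). That places the tangent points at G = (-69.80, 14.60) on NG and J = (-65.50, 18.90) on JD. Then |KJ| = |J − K| = 68.17.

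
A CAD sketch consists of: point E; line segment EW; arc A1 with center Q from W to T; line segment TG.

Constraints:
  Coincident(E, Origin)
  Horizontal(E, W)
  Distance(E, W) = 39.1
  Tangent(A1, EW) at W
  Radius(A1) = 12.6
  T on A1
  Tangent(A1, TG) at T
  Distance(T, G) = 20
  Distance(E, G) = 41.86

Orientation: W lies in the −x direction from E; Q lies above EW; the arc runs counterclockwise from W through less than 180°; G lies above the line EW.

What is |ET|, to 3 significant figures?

29.3

Checks: ∠(QW, WE) = 90.00° ✓; |QT| = 12.60 ✓; ∠(QT, TG) = 90.00° ✓; |TG| = 20.00 ✓; |EG| = 41.86 ✓.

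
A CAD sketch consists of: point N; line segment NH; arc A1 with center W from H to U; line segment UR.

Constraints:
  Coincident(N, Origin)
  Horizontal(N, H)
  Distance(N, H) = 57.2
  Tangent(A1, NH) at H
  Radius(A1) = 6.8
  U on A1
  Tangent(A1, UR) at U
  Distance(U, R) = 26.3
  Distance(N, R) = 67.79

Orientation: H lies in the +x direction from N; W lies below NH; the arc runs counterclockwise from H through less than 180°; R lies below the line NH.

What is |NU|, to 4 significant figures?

51.49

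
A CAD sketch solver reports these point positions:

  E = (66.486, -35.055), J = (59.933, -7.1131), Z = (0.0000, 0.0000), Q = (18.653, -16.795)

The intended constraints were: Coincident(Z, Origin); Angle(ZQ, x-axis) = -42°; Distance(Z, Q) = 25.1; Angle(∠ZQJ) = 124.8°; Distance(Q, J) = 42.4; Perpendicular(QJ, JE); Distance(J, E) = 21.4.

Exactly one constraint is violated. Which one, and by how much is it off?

Distance(J, E) = 21.4 — off by 7.30.

Z = (0.00, 0.00) ✓; ZQ at -42.00° ✓; |ZQ| = 25.10 ✓; ∠ZQJ = 124.8° ✓; |QJ| = 42.40 ✓; ∠(QJ, JE) = 90.00° ✓; |JE| = 28.70 ✗.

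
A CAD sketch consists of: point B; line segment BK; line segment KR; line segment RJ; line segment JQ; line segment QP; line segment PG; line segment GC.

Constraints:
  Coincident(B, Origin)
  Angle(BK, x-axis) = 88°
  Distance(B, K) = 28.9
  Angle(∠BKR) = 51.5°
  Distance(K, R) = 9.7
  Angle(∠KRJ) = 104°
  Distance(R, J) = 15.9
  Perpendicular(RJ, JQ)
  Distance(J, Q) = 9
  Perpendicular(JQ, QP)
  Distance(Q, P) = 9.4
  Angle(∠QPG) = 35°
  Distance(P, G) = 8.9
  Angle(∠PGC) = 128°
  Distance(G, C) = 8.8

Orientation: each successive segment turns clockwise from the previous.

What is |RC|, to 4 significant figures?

23.13

B is at the origin; BK runs at 88.0° with length 28.9, so K = (1.009, 28.88). ∠BKR = 51.5° gives KR at -40.50° from the x-axis; with |KR| = 9.7, R = (8.385, 22.58). ∠KRJ = 104.0° gives RJ at -116.5° from the x-axis; with |RJ| = 15.9, J = (1.290, 8.353). The perpendicularity gives JQ at right angles to RJ, so JQ runs at 153.5°; with |JQ| = 9.0, Q = (-6.764, 12.37). The perpendicularity gives QP at right angles to JQ, so QP runs at 63.50°; with |QP| = 9.4, P = (-2.570, 20.78). ∠QPG = 35.0° gives PG at -81.50° from the x-axis; with |PG| = 8.9, G = (-1.255, 11.98). ∠PGC = 128.0° gives GC at -133.5° from the x-axis; with |GC| = 8.8, C = (-7.312, 5.596). Then |RC| = |C − R| = 23.13.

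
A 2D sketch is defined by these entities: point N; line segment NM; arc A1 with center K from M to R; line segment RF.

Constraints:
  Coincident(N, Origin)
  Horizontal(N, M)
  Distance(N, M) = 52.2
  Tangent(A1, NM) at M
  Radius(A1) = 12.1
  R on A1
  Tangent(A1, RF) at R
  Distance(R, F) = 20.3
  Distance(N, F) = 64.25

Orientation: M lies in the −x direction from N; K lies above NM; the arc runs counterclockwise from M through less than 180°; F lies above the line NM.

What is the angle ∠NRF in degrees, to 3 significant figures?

148°

N is at the origin; NM is horizontal with |NM| = 52.2 and M on the −x side, so M = (-52.2, 0.00). Tangency of A1 to NM means the radius KM is perpendicular to NM, so K = M + (0, 12.1) = (-52.2, 12.1). Since KR ⟂ RF (tangency), |KF| = √(12.1² + 20.3²) = 23.6 regardless of where R sits on A1. So F lies on both circle(N, 64.25) and circle(K, 23.6); the above-NM intersection is F = (-53.4, 35.7). R is the foot of the tangent from F: R = (-42.1, 18.8).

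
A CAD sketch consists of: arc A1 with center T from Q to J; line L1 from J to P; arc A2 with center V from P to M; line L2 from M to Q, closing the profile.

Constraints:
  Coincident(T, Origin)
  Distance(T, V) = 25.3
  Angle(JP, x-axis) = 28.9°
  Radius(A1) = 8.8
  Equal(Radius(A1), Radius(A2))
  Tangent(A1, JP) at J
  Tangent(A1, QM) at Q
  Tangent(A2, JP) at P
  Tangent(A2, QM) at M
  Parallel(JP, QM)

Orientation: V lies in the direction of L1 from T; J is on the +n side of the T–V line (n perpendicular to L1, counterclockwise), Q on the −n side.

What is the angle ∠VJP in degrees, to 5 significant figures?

19.179°

The slot axis is L1's direction at 28.9°, so u = (cos 28.9°, sin 28.9°) = (0.87546, 0.48328) and n = (−sin 28.9°, cos 28.9°) = (-0.48328, 0.87546). T is at the origin and V lies 25.3 along u from T, so V = 25.3·u = (22.149, 12.227). Tangency of A1 to both parallel lines with radius 8.8 puts J and Q at T ± 8.8·n: J = (-4.2529, 7.7041), Q = (4.2529, -7.7041). Equal radii place P and M the same way about V: P = V + 8.8·n = (17.896, 19.931), M = V − 8.8·n = (26.402, 4.5230). Then cos ∠VJP = JV·JP / (|JV||JP|), giving 19.179°.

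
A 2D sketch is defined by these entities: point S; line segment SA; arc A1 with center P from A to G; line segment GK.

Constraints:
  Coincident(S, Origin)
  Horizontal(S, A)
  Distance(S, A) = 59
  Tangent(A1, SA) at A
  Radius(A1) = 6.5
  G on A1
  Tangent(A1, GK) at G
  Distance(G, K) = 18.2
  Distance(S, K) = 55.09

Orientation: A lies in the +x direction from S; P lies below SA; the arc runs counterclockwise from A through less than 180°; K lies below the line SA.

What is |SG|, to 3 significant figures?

52.9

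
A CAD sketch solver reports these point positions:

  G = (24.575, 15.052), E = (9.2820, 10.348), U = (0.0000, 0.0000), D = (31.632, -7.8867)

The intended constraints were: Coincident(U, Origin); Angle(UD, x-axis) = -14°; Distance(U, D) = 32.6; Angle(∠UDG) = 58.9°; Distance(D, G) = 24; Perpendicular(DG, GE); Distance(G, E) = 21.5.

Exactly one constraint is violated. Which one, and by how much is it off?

Distance(G, E) = 21.5 — off by 5.50.

U = (0.00, 0.00) ✓; UD at -14.00° ✓; |UD| = 32.60 ✓; ∠UDG = 58.90° ✓; |DG| = 24.00 ✓; ∠(DG, GE) = 90.00° ✓; |GE| = 16.00 ✗.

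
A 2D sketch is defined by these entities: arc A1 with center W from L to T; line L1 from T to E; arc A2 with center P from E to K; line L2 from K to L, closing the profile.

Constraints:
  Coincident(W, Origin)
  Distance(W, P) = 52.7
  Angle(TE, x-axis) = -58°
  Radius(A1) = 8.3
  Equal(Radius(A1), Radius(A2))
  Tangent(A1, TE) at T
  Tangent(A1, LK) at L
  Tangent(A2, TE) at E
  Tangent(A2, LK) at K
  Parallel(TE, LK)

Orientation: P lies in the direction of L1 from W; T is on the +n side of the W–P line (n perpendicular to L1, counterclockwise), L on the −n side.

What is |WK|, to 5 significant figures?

53.350

The slot axis is L1's direction at -58.0°, so u = (cos -58.0°, sin -58.0°) = (0.52992, -0.84805) and n = (−sin -58.0°, cos -58.0°) = (0.84805, 0.52992). W is at the origin and P lies 52.7 along u from W, so P = 52.7·u = (27.927, -44.692). Tangency of A1 to both parallel lines with radius 8.3 puts T and L at W ± 8.3·n: T = (7.0388, 4.3983), L = (-7.0388, -4.3983). Equal radii place E and K the same way about P: E = P + 8.3·n = (34.966, -40.294), K = P − 8.3·n = (20.888, -49.090). Then |WK| = |K − W| = 53.350.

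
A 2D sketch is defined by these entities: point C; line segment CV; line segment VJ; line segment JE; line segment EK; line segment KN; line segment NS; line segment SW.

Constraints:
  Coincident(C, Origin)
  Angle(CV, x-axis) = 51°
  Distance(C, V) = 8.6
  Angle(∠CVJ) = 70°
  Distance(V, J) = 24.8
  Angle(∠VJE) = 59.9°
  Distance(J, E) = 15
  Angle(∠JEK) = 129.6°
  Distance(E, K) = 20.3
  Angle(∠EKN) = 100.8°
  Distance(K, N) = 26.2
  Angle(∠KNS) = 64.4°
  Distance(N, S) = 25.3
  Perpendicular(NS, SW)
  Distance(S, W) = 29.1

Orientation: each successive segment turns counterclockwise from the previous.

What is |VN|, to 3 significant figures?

14.4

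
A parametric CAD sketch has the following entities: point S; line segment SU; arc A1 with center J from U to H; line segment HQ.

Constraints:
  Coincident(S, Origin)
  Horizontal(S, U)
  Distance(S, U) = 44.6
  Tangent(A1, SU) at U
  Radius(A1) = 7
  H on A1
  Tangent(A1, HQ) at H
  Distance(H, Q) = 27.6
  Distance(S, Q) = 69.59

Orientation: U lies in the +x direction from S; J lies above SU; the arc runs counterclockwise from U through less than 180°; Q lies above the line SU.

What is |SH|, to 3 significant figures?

50.9

S is at the origin; SU is horizontal with |SU| = 44.6 and U on the +x side, so U = (44.6, 0.00). A1 meets SU tangentially, so JU is at right angles to SU, so J = U + (0, 7) = (44.6, 7.00). Since JH ⟂ HQ (tangency), |JQ| = √(7.0² + 27.6²) = 28.5 regardless of where H sits on A1. So Q lies on both circle(S, 69.59) and circle(J, 28.5); the above-SU intersection is Q = (63.6, 28.2). H is the foot of the tangent from Q: H = (50.8, 3.75).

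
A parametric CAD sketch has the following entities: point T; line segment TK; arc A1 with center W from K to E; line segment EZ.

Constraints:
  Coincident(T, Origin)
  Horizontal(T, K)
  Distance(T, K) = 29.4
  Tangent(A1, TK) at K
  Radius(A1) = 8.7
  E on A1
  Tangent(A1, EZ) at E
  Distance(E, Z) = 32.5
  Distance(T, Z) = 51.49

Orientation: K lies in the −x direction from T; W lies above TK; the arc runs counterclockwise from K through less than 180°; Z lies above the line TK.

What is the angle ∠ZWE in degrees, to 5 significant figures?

75.014°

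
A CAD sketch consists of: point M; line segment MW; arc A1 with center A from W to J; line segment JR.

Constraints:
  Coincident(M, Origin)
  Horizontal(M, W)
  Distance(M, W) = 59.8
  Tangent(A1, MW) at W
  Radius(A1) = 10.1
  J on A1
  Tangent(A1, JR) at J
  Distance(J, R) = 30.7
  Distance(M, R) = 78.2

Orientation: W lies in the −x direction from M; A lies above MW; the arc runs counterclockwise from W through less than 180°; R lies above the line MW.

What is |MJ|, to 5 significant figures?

53.182

M is at the origin; M and W share the same y with |MW| = 59.8 and W on the −x side, so W = (-59.800, 0.0000). A1 meets MW tangentially, so AW is at right angles to MW, so A = W + (0, 10.1) = (-59.800, 10.100). Since AJ ⟂ JR (tangency), |AR| = √(10.1² + 30.7²) = 32.319 regardless of where J sits on A1. So R lies on both circle(M, 78.2) and circle(A, 32.319); the above-MW intersection is R = (-66.090, 41.801). J is the foot of the tangent from R: J = (-51.004, 15.063).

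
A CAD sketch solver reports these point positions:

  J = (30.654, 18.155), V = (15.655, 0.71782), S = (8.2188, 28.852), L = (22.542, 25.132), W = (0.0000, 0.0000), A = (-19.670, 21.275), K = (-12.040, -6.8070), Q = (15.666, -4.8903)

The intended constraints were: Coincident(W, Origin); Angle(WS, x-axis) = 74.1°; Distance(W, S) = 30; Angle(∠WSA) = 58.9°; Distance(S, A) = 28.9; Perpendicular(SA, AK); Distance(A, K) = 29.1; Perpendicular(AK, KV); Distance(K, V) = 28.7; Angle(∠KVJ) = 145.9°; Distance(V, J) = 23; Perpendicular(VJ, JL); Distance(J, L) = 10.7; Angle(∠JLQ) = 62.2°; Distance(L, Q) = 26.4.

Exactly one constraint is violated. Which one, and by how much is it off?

Distance(L, Q) = 26.4 — off by 4.40.

W = (0.00, 0.00) ✓; WS at 74.10° ✓; |WS| = 30.00 ✓; ∠WSA = 58.90° ✓; |SA| = 28.90 ✓; ∠(SA, AK) = 90.00° ✓; |AK| = 29.10 ✓; ∠(AK, KV) = 90.00° ✓; |KV| = 28.70 ✓; ∠KVJ = 145.9° ✓; |VJ| = 23.00 ✓; ∠(VJ, JL) = 90.00° ✓; |JL| = 10.70 ✓; ∠JLQ = 62.20° ✓; |LQ| = 30.80 ✗.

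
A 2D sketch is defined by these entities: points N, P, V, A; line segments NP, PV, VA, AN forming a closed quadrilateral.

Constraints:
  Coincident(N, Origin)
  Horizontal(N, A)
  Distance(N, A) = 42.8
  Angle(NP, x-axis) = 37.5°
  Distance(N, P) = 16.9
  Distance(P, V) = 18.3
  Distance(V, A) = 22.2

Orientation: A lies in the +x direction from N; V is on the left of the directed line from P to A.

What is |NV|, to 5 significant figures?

35.001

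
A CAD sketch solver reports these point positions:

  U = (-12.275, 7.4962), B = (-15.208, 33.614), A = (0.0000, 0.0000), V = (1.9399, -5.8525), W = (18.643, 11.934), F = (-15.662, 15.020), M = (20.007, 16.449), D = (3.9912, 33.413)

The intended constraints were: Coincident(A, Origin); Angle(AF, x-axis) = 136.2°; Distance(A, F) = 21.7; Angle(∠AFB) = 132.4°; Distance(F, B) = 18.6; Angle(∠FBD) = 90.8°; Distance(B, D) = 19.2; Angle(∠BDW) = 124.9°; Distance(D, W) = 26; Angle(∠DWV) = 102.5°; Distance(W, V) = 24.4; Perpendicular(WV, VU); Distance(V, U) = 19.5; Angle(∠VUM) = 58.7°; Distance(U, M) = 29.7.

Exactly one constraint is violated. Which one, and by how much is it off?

Distance(U, M) = 29.7 — off by 3.80.

A = (0.00, 0.00) ✓; AF at 136.2° ✓; |AF| = 21.70 ✓; ∠AFB = 132.4° ✓; |FB| = 18.60 ✓; ∠FBD = 90.80° ✓; |BD| = 19.20 ✓; ∠BDW = 124.9° ✓; |DW| = 26.00 ✓; ∠DWV = 102.5° ✓; |WV| = 24.40 ✓; ∠(WV, VU) = 90.00° ✓; |VU| = 19.50 ✓; ∠VUM = 58.70° ✓; |UM| = 33.50 ✗.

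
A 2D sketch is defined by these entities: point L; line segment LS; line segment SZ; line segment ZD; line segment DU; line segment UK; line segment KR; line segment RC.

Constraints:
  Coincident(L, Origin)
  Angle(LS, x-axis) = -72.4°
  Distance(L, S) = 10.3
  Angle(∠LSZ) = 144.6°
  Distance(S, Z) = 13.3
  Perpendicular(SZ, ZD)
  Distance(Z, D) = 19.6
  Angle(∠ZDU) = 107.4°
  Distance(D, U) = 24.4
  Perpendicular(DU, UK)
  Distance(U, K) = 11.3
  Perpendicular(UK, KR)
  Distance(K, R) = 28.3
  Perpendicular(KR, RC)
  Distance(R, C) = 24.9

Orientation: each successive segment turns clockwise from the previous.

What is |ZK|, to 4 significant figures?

31.15

L is at the origin; LS runs at -72.4° with length 10.3, so S = (3.114, -9.818). ∠LSZ = 144.6° gives SZ at -107.8° from the x-axis; with |SZ| = 13.3, Z = (-0.9513, -22.48). The perpendicularity gives ZD at right angles to SZ, so ZD runs at 162.2°; with |ZD| = 19.6, D = (-19.61, -16.49). ∠ZDU = 107.4° gives DU at 89.60° from the x-axis; with |DU| = 24.4, U = (-19.44, 7.910). DU is perpendicular to UK, so UK runs at -0.4000°; with |UK| = 11.3, K = (-8.143, 7.831). Then |ZK| = |K − Z| = 31.15.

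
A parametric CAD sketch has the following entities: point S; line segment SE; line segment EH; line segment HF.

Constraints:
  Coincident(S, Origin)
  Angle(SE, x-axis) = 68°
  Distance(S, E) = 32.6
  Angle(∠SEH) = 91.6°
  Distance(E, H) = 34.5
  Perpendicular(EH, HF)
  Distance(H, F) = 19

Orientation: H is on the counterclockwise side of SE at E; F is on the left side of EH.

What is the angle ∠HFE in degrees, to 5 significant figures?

61.157°

S is at the origin; SE runs at 68.0° with length 32.6, so E = 32.6·(cos 68.0°, sin 68.0°) = (12.212, 30.226). ∠SEH = 91.6°, so EH runs at 68.0° + (180° − 91.6°) = 156.40° from the x-axis; with |EH| = 34.5, H = E + 34.5·(cos 156.40°, sin 156.40°) = (-19.402, 44.038). EH ⟂ HF; with |HF| = 19.0 on the left of EH, F = H + 19.0·(-0.40035, -0.91636) = (-27.009, 26.627). Then cos ∠HFE = FH·FE / (|FH||FE|), giving 61.157°.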